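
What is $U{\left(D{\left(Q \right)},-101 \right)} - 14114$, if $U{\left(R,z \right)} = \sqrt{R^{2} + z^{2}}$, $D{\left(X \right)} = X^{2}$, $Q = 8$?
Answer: $-14114 + 29 \sqrt{17} \approx -13994.0$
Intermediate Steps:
$U{\left(D{\left(Q \right)},-101 \right)} - 14114 = \sqrt{\left(8^{2}\right)^{2} + \left(-101\right)^{2}} - 14114 = \sqrt{64^{2} + 10201} - 14114 = \sqrt{4096 + 10201} - 14114 = \sqrt{14297} - 14114 = 29 \sqrt{17} - 14114 = -14114 + 29 \sqrt{17}$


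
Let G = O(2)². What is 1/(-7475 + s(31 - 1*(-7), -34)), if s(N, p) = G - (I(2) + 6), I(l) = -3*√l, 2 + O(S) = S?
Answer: -7481/55965343 - 3*√2/55965343 ≈ -0.00013375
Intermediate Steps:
O(S) = -2 + S
G = 0 (G = (-2 + 2)² = 0² = 0)
s(N, p) = -6 + 3*√2 (s(N, p) = 0 - (-3*√2 + 6) = 0 - (6 - 3*√2) = 0 + (-6 + 3*√2) = -6 + 3*√2)
1/(-7475 + s(31 - 1*(-7), -34)) = 1/(-7475 + (-6 + 3*√2)) = 1/(-7481 + 3*√2)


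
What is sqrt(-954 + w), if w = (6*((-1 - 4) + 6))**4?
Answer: 3*sqrt(38) ≈ 18.493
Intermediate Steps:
w = 1296 (w = (6*(-5 + 6))**4 = (6*1)**4 = 6**4 = 1296)
sqrt(-954 + w) = sqrt(-954 + 1296) = sqrt(342) = 3*sqrt(38)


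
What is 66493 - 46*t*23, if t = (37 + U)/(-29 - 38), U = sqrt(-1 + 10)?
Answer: 4497351/67 ≈ 67125.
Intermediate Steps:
U = 3 (U = sqrt(9) = 3)
t = -40/67 (t = (37 + 3)/(-29 - 38) = 40/(-67) = 40*(-1/67) = -40/67 ≈ -0.59702)
66493 - 46*t*23 = 66493 - 46*(-40/67)*23 = 66493 + (1840/67)*23 = 66493 + 42320/67 = 4497351/67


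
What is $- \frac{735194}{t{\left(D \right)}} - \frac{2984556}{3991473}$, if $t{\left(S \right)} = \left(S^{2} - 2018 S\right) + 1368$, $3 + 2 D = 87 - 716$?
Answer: $- \frac{95182060071}{54617542544} \approx -1.7427$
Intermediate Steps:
$D = -316$ ($D = - \frac{3}{2} + \frac{87 - 716}{2} = - \frac{3}{2} + \frac{1}{2} \left(-629\right) = - \frac{3}{2} - \frac{629}{2} = -316$)
$t{\left(S \right)} = 1368 + S^{2} - 2018 S$
$- \frac{735194}{t{\left(D \right)}} - \frac{2984556}{3991473} = - \frac{735194}{1368 + \left(-316\right)^{2} - -637688} - \frac{2984556}{3991473} = - \frac{735194}{1368 + 99856 + 637688} - \frac{994852}{1330491} = - \frac{735194}{738912} - \frac{994852}{1330491} = \left(-735194\right) \frac{1}{738912} - \frac{994852}{1330491} = - \frac{367597}{369456} - \frac{994852}{1330491} = - \frac{95182060071}{54617542544}$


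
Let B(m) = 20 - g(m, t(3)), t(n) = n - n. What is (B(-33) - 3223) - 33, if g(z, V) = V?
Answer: -3236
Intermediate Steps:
t(n) = 0
B(m) = 20 (B(m) = 20 - 1*0 = 20 + 0 = 20)
(B(-33) - 3223) - 33 = (20 - 3223) - 33 = -3203 - 33 = -3236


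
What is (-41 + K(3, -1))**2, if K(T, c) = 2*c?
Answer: 1849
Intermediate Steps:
(-41 + K(3, -1))**2 = (-41 + 2*(-1))**2 = (-41 - 2)**2 = (-43)**2 = 1849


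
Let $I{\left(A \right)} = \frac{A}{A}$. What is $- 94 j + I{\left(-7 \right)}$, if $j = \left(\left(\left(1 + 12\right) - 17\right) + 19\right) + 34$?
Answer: $-4605$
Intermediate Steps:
$I{\left(A \right)} = 1$
$j = 49$ ($j = \left(\left(13 - 17\right) + 19\right) + 34 = \left(-4 + 19\right) + 34 = 15 + 34 = 49$)
$- 94 j + I{\left(-7 \right)} = \left(-94\right) 49 + 1 = -4606 + 1 = -4605$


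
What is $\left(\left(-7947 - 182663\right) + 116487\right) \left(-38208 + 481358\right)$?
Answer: $-32847607450$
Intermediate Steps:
$\left(\left(-7947 - 182663\right) + 116487\right) \left(-38208 + 481358\right) = \left(\left(-7947 - 182663\right) + 116487\right) 443150 = \left(-190610 + 116487\right) 443150 = \left(-74123\right) 443150 = -32847607450$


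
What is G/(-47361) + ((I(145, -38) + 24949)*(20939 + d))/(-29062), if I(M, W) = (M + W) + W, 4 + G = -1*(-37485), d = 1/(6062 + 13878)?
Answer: -247368055450775429/13722761658540 ≈ -18026.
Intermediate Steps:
d = 1/19940 ≈ 5.0150e-5
G = 37481 (G = -4 - 1*(-37485) = -4 + 37485 = 37481)
I(M, W) = M + 2*W
G/(-47361) + ((I(145, -38) + 24949)*(20939 + d))/(-29062) = 37481/(-47361) + (((145 + 2*(-38)) + 24949)*(20939 + 1/19940))/(-29062) = 37481*(-1/47361) + (((145 - 76) + 24949)*(417523661/19940))*(-1/29062) = -37481/47361 + ((69 + 24949)*(417523661/19940))*(-1/29062) = -37481/47361 + (25018*(417523661/19940))*(-1/29062) = -37481/47361 + (5222803475449/9970)*(-1/29062) = -37481/47361 - 5222803475449/289748140 = -247368055450775429/13722761658540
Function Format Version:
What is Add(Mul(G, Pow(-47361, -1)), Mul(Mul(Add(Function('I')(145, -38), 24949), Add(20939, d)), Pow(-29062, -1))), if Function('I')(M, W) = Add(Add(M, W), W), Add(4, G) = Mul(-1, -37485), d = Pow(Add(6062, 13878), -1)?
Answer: Rational(-247368055450775429, 13722761658540) ≈ -18026.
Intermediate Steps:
d = Rational(1, 19940) (d = Pow(19940, -1) = Rational(1, 19940) ≈ 5.0150e-5)
G = 37481 (G = Add(-4, Mul(-1, -37485)) = Add(-4, 37485) = 37481)
Function('I')(M, W) = Add(M, Mul(2, W))
Add(Mul(G, Pow(-47361, -1)), Mul(Mul(Add(Function('I')(145, -38), 24949), Add(20939, d)), Pow(-29062, -1))) = Add(Mul(37481, Pow(-47361, -1)), Mul(Mul(Add(Add(145, Mul(2, -38)), 24949), Add(20939, Rational(1, 19940))), Pow(-29062, -1))) = Add(Mul(37481, Rational(-1, 47361)), Mul(Mul(Add(Add(145, -76), 24949), Rational(417523661, 19940)), Rational(-1, 29062))) = Add(Rational(-37481, 47361), Mul(Mul(Add(69, 24949), Rational(417523661, 19940)), Rational(-1, 29062))) = Add(Rational(-37481, 47361), Mul(Mul(25018, Rational(417523661, 19940)), Rational(-1, 29062))) = Add(Rational(-37481, 47361), Mul(Rational(5222803475449, 9970), Rational(-1, 29062))) = Add(Rational(-37481, 47361), Rational(-5222803475449, 289748140)) = Rational(-247368055450775429, 13722761658540)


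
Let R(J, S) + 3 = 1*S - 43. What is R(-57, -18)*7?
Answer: -448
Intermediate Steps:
R(J, S) = -46 + S (R(J, S) = -3 + (1*S - 43) = -3 + (S - 43) = -3 + (-43 + S) = -46 + S)
R(-57, -18)*7 = (-46 - 18)*7 = -64*7 = -448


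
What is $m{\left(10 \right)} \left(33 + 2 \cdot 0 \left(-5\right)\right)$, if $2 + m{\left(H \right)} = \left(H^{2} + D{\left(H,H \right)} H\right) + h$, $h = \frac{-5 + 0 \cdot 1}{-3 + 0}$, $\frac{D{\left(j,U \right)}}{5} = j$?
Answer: $19789$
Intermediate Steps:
$D{\left(j,U \right)} = 5 j$
$h = \frac{5}{3}$ ($h = \frac{-5 + 0}{-3} = \left(-5\right) \left(- \frac{1}{3}\right) = \frac{5}{3} \approx 1.6667$)
$m{\left(H \right)} = - \frac{1}{3} + 6 H^{2}$ ($m{\left(H \right)} = -2 + \left(\left(H^{2} + 5 H H\right) + \frac{5}{3}\right) = -2 + \left(\left(H^{2} + 5 H^{2}\right) + \frac{5}{3}\right) = -2 + \left(6 H^{2} + \frac{5}{3}\right) = -2 + \left(\frac{5}{3} + 6 H^{2}\right) = - \frac{1}{3} + 6 H^{2}$)
$m{\left(10 \right)} \left(33 + 2 \cdot 0 \left(-5\right)\right) = \left(- \frac{1}{3} + 6 \cdot 10^{2}\right) \left(33 + 2 \cdot 0 \left(-5\right)\right) = \left(- \frac{1}{3} + 6 \cdot 100\right) \left(33 + 0 \left(-5\right)\right) = \left(- \frac{1}{3} + 600\right) \left(33 + 0\right) = \frac{1799}{3} \cdot 33 = 19789$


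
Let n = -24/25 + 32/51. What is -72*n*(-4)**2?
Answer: 162816/425 ≈ 383.10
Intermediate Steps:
n = -424/1275 (n = -24*1/25 + 32*(1/51) = -24/25 + 32/51 = -424/1275 ≈ -0.33255)
-72*n*(-4)**2 = -72*(-424/1275)*(-4)**2 = (10176/425)*16 = 162816/425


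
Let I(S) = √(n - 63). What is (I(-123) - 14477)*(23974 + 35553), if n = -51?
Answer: -861772379 + 59527*I*√114 ≈ -8.6177e+8 + 6.3557e+5*I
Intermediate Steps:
I(S) = I*√114 (I(S) = √(-51 - 63) = √(-114) = I*√114)
(I(-123) - 14477)*(23974 + 35553) = (I*√114 - 14477)*(23974 + 35553) = (-14477 + I*√114)*59527 = -861772379 + 59527*I*√114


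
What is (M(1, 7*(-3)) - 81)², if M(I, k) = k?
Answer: 10404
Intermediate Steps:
(M(1, 7*(-3)) - 81)² = (7*(-3) - 81)² = (-21 - 81)² = (-102)² = 10404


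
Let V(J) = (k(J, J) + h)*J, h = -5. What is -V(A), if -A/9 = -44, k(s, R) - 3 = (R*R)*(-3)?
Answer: 186298200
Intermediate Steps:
k(s, R) = 3 - 3*R**2 (k(s, R) = 3 + (R*R)*(-3) = 3 + R**2*(-3) = 3 - 3*R**2)
A = 396 (A = -9*(-44) = 396)
V(J) = J*(-2 - 3*J**2) (V(J) = ((3 - 3*J**2) - 5)*J = (-2 - 3*J**2)*J = J*(-2 - 3*J**2))
-V(A) = -(-1)*396*(2 + 3*396**2) = -(-1)*396*(2 + 3*156816) = -(-1)*396*(2 + 470448) = -(-1)*396*470450 = -1*(-186298200) = 186298200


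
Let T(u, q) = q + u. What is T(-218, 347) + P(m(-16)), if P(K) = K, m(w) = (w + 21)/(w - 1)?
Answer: 2188/17 ≈ 128.71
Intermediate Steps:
m(w) = (21 + w)/(-1 + w)
T(-218, 347) + P(m(-16)) = (347 - 218) + (21 - 16)/(-1 - 16) = 129 + 5/(-17) = 129 - 1/17*5 = 129 - 5/17 = 2188/17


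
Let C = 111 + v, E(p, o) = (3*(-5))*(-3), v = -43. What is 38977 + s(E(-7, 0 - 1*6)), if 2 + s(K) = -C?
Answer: 38907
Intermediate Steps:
E(p, o) = 45 (E(p, o) = -15*(-3) = 45)
C = 68 (C = 111 - 43 = 68)
s(K) = -70 (s(K) = -2 - 1*68 = -2 - 68 = -70)
38977 + s(E(-7, 0 - 1*6)) = 38977 - 70 = 38907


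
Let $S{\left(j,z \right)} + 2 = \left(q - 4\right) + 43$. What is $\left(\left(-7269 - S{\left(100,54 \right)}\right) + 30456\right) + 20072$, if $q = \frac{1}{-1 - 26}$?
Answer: $\frac{1166995}{27} \approx 43222.0$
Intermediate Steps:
$q = - \frac{1}{27}$ ($q = \frac{1}{-27} = - \frac{1}{27} \approx -0.037037$)
$S{\left(j,z \right)} = \frac{998}{27}$ ($S{\left(j,z \right)} = -2 + \left(\left(- \frac{1}{27} - 4\right) + 43\right) = -2 + \left(- \frac{109}{27} + 43\right) = -2 + \frac{1052}{27} = \frac{998}{27}$)
$\left(\left(-7269 - S{\left(100,54 \right)}\right) + 30456\right) + 20072 = \left(\left(-7269 - \frac{998}{27}\right) + 30456\right) + 20072 = \left(- \frac{197261}{27} + 30456\right) + 20072 = \frac{625051}{27} + 20072 = \frac{1166995}{27}$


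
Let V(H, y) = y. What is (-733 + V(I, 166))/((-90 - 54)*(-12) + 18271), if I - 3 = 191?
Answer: -81/2857 ≈ -0.028351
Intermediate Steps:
I = 194 (I = 3 + 191 = 194)
(-733 + V(I, 166))/((-90 - 54)*(-12) + 18271) = (-733 + 166)/((-90 - 54)*(-12) + 18271) = -567/(-144*(-12) + 18271) = -567/(1728 + 18271) = -567/19999 = -567*1/19999 = -81/2857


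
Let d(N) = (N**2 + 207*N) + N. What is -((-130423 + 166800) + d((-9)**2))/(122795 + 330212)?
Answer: -59786/453007 ≈ -0.13198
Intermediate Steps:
d(N) = N**2 + 208*N
-((-130423 + 166800) + d((-9)**2))/(122795 + 330212) = -((-130423 + 166800) + (-9)**2*(208 + (-9)**2))/(122795 + 330212) = -(36377 + 81*(208 + 81))/453007 = -(36377 + 81*289)/453007 = -(36377 + 23409)/453007 = -59786/453007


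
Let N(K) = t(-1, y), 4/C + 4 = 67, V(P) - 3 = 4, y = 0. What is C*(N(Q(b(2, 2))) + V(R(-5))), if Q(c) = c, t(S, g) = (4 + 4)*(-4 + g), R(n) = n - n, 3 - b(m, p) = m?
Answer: -100/63 ≈ -1.5873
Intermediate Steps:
b(m, p) = 3 - m
R(n) = 0
t(S, g) = -32 + 8*g (t(S, g) = 8*(-4 + g) = -32 + 8*g)
V(P) = 7 (V(P) = 3 + 4 = 7)
C = 4/63 (C = 4/(-4 + 67) = 4/63 ≈ 0.063492)
N(K) = -32 (N(K) = -32 + 8*0 = -32 + 0 = -32)
C*(N(Q(b(2, 2))) + V(R(-5))) = 4*(-32 + 7)/63 = (4/63)*(-25) = -100/63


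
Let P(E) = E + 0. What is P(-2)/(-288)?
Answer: 1/144 ≈ 0.0069444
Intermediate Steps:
P(E) = E
P(-2)/(-288) = -2/(-288) = -1/288*(-2) = 1/144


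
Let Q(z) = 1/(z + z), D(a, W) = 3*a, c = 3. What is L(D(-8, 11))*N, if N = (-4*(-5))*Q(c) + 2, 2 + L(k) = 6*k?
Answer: -2336/3 ≈ -778.67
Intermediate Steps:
Q(z) = 1/(2*z)
L(k) = -2 + 6*k
N = 16/3 (N = (-4*(-5))*((½)/3) + 2 = 20*((½)*(⅓)) + 2 = 20*(⅙) + 2 = 10/3 + 2 = 16/3 ≈ 5.3333)
L(D(-8, 11))*N = (-2 + 6*(3*(-8)))*(16/3) = (-2 + 6*(-24))*(16/3) = (-2 - 144)*(16/3) = -146*16/3 = -2336/3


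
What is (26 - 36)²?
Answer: 100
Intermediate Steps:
(26 - 36)² = (-10)² = 100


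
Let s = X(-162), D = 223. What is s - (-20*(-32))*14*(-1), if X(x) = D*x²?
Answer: 5861372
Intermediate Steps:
X(x) = 223*x²
s = 5852412 (s = 223*(-162)² = 223*26244 = 5852412)
s - (-20*(-32))*14*(-1) = 5852412 - (-20*(-32))*14*(-1) = 5852412 - 640*(-14) = 5852412 - 1*(-8960) = 5852412 + 8960 = 5861372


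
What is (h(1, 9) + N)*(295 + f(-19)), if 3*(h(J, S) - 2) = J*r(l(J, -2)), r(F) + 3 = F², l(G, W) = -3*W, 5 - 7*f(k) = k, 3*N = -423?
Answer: -267392/7 ≈ -38199.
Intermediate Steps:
N = -141 (N = (⅓)*(-423) = -141)
f(k) = 5/7 - k/7
r(F) = -3 + F²
h(J, S) = 2 + 11*J (h(J, S) = 2 + (J*(-3 + (-3*(-2))²))/3 = 2 + (J*(-3 + 6²))/3 = 2 + (J*(-3 + 36))/3 = 2 + (J*33)/3 = 2 + (33*J)/3 = 2 + 11*J)
(h(1, 9) + N)*(295 + f(-19)) = ((2 + 11*1) - 141)*(295 + (5/7 - ⅐*(-19))) = ((2 + 11) - 141)*(295 + (5/7 + 19/7)) = (13 - 141)*(295 + 24/7) = -128*2089/7 = -267392/7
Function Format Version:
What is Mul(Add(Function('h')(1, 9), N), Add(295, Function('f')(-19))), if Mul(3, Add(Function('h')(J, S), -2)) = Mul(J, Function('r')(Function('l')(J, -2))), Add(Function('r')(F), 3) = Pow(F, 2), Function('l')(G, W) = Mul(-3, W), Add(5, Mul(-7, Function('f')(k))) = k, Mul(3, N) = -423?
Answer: Rational(-267392, 7) ≈ -38199.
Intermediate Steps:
N = -141 (N = Mul(Rational(1, 3), -423) = -141)
Function('f')(k) = Add(Rational(5, 7), Mul(Rational(-1, 7), k))
Function('r')(F) = Add(-3, Pow(F, 2))
Function('h')(J, S) = Add(2, Mul(11, J)) (Function('h')(J, S) = Add(2, Mul(Rational(1, 3), Mul(J, Add(-3, Pow(Mul(-3, -2), 2))))) = Add(2, Mul(Rational(1, 3), Mul(J, Add(-3, Pow(6, 2))))) = Add(2, Mul(Rational(1, 3), Mul(J, Add(-3, 36)))) = Add(2, Mul(Rational(1, 3), Mul(J, 33))) = Add(2, Mul(Rational(1, 3), Mul(33, J))) = Add(2, Mul(11, J)))
Mul(Add(Function('h')(1, 9), N), Add(295, Function('f')(-19))) = Mul(Add(Add(2, Mul(11, 1)), -141), Add(295, Add(Rational(5, 7), Mul(Rational(-1, 7), -19)))) = Mul(Add(Add(2, 11), -141), Add(295, Add(Rational(5, 7), Rational(19, 7)))) = Mul(Add(13, -141), Add(295, Rational(24, 7))) = Mul(-128, Rational(2089, 7)) = Rational(-267392, 7)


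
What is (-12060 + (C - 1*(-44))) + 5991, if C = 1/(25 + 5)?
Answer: -180749/30 ≈ -6025.0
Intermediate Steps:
C = 1/30 ≈ 0.033333
(-12060 + (C - 1*(-44))) + 5991 = (-12060 + (1/30 - 1*(-44))) + 5991 = (-12060 + (1/30 + 44)) + 5991 = (-12060 + 1321/30) + 5991 = -360479/30 + 5991 = -180749/30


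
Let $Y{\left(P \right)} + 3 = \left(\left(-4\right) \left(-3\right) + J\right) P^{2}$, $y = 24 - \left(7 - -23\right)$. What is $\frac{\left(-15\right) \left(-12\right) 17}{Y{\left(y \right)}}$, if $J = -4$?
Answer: $\frac{204}{19} \approx 10.737$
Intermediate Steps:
$y = -6$ ($y = 24 - \left(7 + 23\right) = 24 - 30 = -6$)
$Y{\left(P \right)} = -3 + 8 P^{2}$ ($Y{\left(P \right)} = -3 + \left(\left(-4\right) \left(-3\right) - 4\right) P^{2} = -3 + \left(12 - 4\right) P^{2} = -3 + 8 P^{2}$)
$\frac{\left(-15\right) \left(-12\right) 17}{Y{\left(y \right)}} = \frac{\left(-15\right) \left(-12\right) 17}{-3 + 8 \left(-6\right)^{2}} = \frac{180 \cdot 17}{-3 + 8 \cdot 36} = \frac{3060}{-3 + 288} = \frac{3060}{285} = 3060 \cdot \frac{1}{285} = \frac{204}{19}$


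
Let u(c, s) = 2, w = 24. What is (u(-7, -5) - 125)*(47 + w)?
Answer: -8733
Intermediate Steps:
(u(-7, -5) - 125)*(47 + w) = (2 - 125)*(47 + 24) = -123*71 = -8733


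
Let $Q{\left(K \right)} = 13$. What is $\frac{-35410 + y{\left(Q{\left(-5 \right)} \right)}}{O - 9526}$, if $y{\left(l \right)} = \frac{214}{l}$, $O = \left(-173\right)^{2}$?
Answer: $- \frac{51124}{29471} \approx -1.7347$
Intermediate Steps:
$O = 29929$
$\frac{-35410 + y{\left(Q{\left(-5 \right)} \right)}}{O - 9526} = \frac{-35410 + \frac{214}{13}}{29929 - 9526} = \frac{-35410 + 214 \cdot \frac{1}{13}}{20403} = \left(-35410 + \frac{214}{13}\right) \frac{1}{20403} = \left(- \frac{460116}{13}\right) \frac{1}{20403} = - \frac{51124}{29471}$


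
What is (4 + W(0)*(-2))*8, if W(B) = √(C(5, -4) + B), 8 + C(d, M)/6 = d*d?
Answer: 32 - 16*√102 ≈ -129.59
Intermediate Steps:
C(d, M) = -48 + 6*d² (C(d, M) = -48 + 6*(d*d) = -48 + 6*d²)
W(B) = √(102 + B) (W(B) = √((-48 + 6*5²) + B) = √((-48 + 6*25) + B) = √((-48 + 150) + B) = √(102 + B))
(4 + W(0)*(-2))*8 = (4 + √(102 + 0)*(-2))*8 = (4 + √102*(-2))*8 = (4 - 2*√102)*8 = 32 - 16*√102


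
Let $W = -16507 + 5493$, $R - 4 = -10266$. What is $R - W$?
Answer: $752$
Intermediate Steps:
$R = -10262$ ($R = 4 - 10266 = -10262$)
$W = -11014$
$R - W = -10262 - -11014 = -10262 + 11014 = 752$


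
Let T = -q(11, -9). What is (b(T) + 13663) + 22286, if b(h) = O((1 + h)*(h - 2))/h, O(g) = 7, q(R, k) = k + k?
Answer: 647089/18 ≈ 35949.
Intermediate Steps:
q(R, k) = 2*k
T = 18 (T = -2*(-9) = -1*(-18) = 18)
b(h) = 7/h
(b(T) + 13663) + 22286 = (7/18 + 13663) + 22286 = 245941/18 + 22286 = 647089/18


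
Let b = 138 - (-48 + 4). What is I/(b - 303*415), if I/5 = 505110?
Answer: -2525550/125563 ≈ -20.114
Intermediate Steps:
I = 2525550 (I = 5*505110 = 2525550)
b = 182 (b = 138 - 1*(-44) = 138 + 44 = 182)
I/(b - 303*415) = 2525550/(182 - 303*415) = 2525550/(182 - 125745) = 2525550/(-125563) = 2525550*(-1/125563) = -2525550/125563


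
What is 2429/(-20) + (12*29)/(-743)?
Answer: -1811707/14860 ≈ -121.92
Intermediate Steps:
2429/(-20) + (12*29)/(-743) = 2429*(-1/20) + 348*(-1/743) = -2429/20 - 348/743 = -1811707/14860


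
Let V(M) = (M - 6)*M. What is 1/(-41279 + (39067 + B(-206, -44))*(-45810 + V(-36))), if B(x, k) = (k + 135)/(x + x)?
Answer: -206/356508020911 ≈ -5.7783e-10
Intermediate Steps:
V(M) = M*(-6 + M) (V(M) = (-6 + M)*M = M*(-6 + M))
B(x, k) = (135 + k)/(2*x) (B(x, k) = (135 + k)/((2*x)) = (135 + k)*(1/(2*x)) = (135 + k)/(2*x))
1/(-41279 + (39067 + B(-206, -44))*(-45810 + V(-36))) = 1/(-41279 + (39067 + (½)*(135 - 44)/(-206))*(-45810 - 36*(-6 - 36))) = 1/(-41279 + (39067 + (½)*(-1/206)*91)*(-45810 - 36*(-42))) = 1/(-41279 + (39067 - 91/412)*(-45810 + 1512)) = 1/(-41279 + (16095513/412)*(-44298)) = 1/(-41279 - 356499517437/206) = 1/(-356508020911/206) = -206/356508020911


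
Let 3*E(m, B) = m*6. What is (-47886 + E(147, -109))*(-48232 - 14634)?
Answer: 2991918672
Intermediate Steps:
E(m, B) = 2*m (E(m, B) = (m*6)/3 = (6*m)/3 = 2*m)
(-47886 + E(147, -109))*(-48232 - 14634) = (-47886 + 2*147)*(-48232 - 14634) = (-47886 + 294)*(-62866) = -47592*(-62866) = 2991918672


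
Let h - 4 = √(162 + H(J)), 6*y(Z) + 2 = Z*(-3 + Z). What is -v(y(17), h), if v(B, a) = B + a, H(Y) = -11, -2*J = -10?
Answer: -130/3 - √151 ≈ -55.622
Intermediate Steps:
J = 5 (J = -½*(-10) = 5)
y(Z) = -⅓ + Z*(-3 + Z)/6 (y(Z) = -⅓ + (Z*(-3 + Z))/6 = -⅓ + Z*(-3 + Z)/6)
h = 4 + √151 (h = 4 + √(162 - 11) = 4 + √151 ≈ 16.288)
-v(y(17), h) = -((-⅓ - ½*17 + (⅙)*17²) + (4 + √151)) = -((-⅓ - 17/2 + (⅙)*289) + (4 + √151)) = -((-⅓ - 17/2 + 289/6) + (4 + √151)) = -(118/3 + (4 + √151)) = -(130/3 + √151) = -130/3 - √151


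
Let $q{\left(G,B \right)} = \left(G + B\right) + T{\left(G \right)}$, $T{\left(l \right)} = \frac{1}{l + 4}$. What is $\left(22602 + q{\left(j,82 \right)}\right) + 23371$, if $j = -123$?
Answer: $\frac{5465907}{119} \approx 45932.0$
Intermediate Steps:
$T{\left(l \right)} = \frac{1}{4 + l}$
$q{\left(G,B \right)} = B + G + \frac{1}{4 + G}$ ($q{\left(G,B \right)} = \left(G + B\right) + \frac{1}{4 + G} = \left(B + G\right) + \frac{1}{4 + G} = B + G + \frac{1}{4 + G}$)
$\left(22602 + q{\left(j,82 \right)}\right) + 23371 = \left(22602 + \frac{1 + \left(4 - 123\right) \left(82 - 123\right)}{4 - 123}\right) + 23371 = \left(22602 + \frac{1 - -4879}{-119}\right) + 23371 = \left(22602 - \frac{1 + 4879}{119}\right) + 23371 = \left(22602 - \frac{4880}{119}\right) + 23371 = \frac{2684758}{119} + 23371 = \frac{5465907}{119}$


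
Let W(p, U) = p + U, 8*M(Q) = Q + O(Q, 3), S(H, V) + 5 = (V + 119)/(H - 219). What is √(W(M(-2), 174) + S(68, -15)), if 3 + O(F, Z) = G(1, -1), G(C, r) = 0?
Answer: √61174630/604 ≈ 12.949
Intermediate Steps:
O(F, Z) = -3 (O(F, Z) = -3 + 0 = -3)
S(H, V) = -5 + (119 + V)/(-219 + H) (S(H, V) = -5 + (V + 119)/(H - 219) = -5 + (119 + V)/(-219 + H))
M(Q) = -3/8 + Q/8 (M(Q) = (Q - 3)/8 = (-3 + Q)/8 = -3/8 + Q/8)
W(p, U) = U + p
√(W(M(-2), 174) + S(68, -15)) = √((174 + (-3/8 + (⅛)*(-2))) + (1214 - 15 - 5*68)/(-219 + 68)) = √((174 + (-3/8 - ¼)) + (1214 - 15 - 340)/(-151)) = √((174 - 5/8) - 1/151*859) = √(1387/8 - 859/151) = √(202565/1208) = √61174630/604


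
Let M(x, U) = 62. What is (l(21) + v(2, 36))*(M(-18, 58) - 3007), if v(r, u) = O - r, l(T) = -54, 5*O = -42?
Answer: 189658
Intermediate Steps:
O = -42/5 (O = (⅕)*(-42) = -42/5 ≈ -8.4000)
v(r, u) = -42/5 - r
(l(21) + v(2, 36))*(M(-18, 58) - 3007) = (-54 + (-42/5 - 1*2))*(62 - 3007) = (-54 + (-42/5 - 2))*(-2945) = (-54 - 52/5)*(-2945) = -322/5*(-2945) = 189658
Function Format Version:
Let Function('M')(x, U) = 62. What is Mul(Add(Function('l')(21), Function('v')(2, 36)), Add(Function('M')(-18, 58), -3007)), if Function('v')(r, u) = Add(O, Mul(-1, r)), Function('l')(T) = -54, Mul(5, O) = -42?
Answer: 189658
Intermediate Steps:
O = Rational(-42, 5) (O = Mul(Rational(1, 5), -42) = Rational(-42, 5) ≈ -8.4000)
Function('v')(r, u) = Add(Rational(-42, 5), Mul(-1, r))
Mul(Add(Function('l')(21), Function('v')(2, 36)), Add(Function('M')(-18, 58), -3007)) = Mul(Add(-54, Add(Rational(-42, 5), Mul(-1, 2))), Add(62, -3007)) = Mul(Add(-54, Add(Rational(-42, 5), -2)), -2945) = Mul(Add(-54, Rational(-52, 5)), -2945) = Mul(Rational(-322, 5), -2945) = 189658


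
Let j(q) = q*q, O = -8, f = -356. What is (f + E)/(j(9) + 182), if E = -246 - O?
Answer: -594/263 ≈ -2.2586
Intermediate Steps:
j(q) = q²
E = -238 (E = -246 - 1*(-8) = -246 + 8 = -238)
(f + E)/(j(9) + 182) = (-356 - 238)/(9² + 182) = -594/(81 + 182) = -594/263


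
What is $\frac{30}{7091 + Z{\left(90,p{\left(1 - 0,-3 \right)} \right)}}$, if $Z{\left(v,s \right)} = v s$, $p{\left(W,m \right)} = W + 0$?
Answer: $\frac{30}{7181} \approx 0.0041777$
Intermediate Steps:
$p{\left(W,m \right)} = W$
$Z{\left(v,s \right)} = s v$
$\frac{30}{7091 + Z{\left(90,p{\left(1 - 0,-3 \right)} \right)}} = \frac{30}{7091 + \left(1 - 0\right) 90} = \frac{30}{7091 + \left(1 + 0\right) 90} = \frac{30}{7091 + 1 \cdot 90} = \frac{30}{7091 + 90} = \frac{30}{7181}$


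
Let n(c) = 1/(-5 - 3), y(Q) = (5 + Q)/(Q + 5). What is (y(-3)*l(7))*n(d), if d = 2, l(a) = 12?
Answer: -3/2 ≈ -1.5000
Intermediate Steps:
y(Q) = 1 (y(Q) = (5 + Q)/(5 + Q) = 1)
n(c) = -1/8 (n(c) = 1/(-8) = -1/8)
(y(-3)*l(7))*n(d) = (1*12)*(-1/8) = 12*(-1/8) = -3/2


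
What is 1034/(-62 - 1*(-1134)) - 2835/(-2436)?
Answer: 33083/15544 ≈ 2.1283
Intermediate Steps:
1034/(-62 - 1*(-1134)) - 2835/(-2436) = 1034/(-62 + 1134) - 2835*(-1/2436) = 1034/1072 + 135/116 = 1034*(1/1072) + 135/116 = 517/536 + 135/116 = 33083/15544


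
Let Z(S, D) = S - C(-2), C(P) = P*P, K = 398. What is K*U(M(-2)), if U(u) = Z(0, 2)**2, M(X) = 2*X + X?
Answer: 6368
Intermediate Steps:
C(P) = P**2
M(X) = 3*X
Z(S, D) = -4 + S (Z(S, D) = S - 1*(-2)**2 = S - 1*4 = S - 4 = -4 + S)
U(u) = 16 (U(u) = (-4 + 0)**2 = (-4)**2 = 16)
K*U(M(-2)) = 398*16 = 6368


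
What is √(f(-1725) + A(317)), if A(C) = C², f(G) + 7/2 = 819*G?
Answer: I*√5249158/2 ≈ 1145.6*I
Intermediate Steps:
f(G) = -7/2 + 819*G
√(f(-1725) + A(317)) = √((-7/2 + 819*(-1725)) + 317²) = √((-7/2 - 1412775) + 100489) = √(-2825557/2 + 100489) = √(-2624579/2) = I*√5249158/2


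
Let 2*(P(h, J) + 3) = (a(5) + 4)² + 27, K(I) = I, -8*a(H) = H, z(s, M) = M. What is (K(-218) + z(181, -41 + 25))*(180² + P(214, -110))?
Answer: -485464941/64 ≈ -7.5854e+6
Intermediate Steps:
a(H) = -H/8
P(h, J) = 2073/128 (P(h, J) = -3 + ((-⅛*5 + 4)² + 27)/2 = -3 + ((-5/8 + 4)² + 27)/2 = -3 + ((27/8)² + 27)/2 = -3 + (729/64 + 27)/2 = -3 + (½)*(2457/64) = -3 + 2457/128 = 2073/128)
(K(-218) + z(181, -41 + 25))*(180² + P(214, -110)) = (-218 + (-41 + 25))*(180² + 2073/128) = (-218 - 16)*(32400 + 2073/128) = -234*4149273/128 = -485464941/64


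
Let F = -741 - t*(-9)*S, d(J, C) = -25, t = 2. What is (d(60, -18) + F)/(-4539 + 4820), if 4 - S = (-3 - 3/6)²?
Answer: -1829/562 ≈ -3.2544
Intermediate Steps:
S = -33/4 (S = 4 - (-3 - 3/6)² = 4 - (-3 - 3*⅙)² = 4 - (-3 - ½)² = 4 - (-7/2)² = 4 - 1*49/4 = 4 - 49/4 = -33/4 ≈ -8.2500)
F = -1779/2 (F = -741 - 2*(-9)*(-33)/4 = -741 - (-18)*(-33)/4 = -741 - 1*297/2 = -741 - 297/2 = -1779/2 ≈ -889.50)
(d(60, -18) + F)/(-4539 + 4820) = (-25 - 1779/2)/(-4539 + 4820) = -1829/2/281 = -1829/2*1/281 = -1829/562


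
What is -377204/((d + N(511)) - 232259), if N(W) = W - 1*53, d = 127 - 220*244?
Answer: 188602/142677 ≈ 1.3219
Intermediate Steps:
d = -53553 (d = 127 - 53680 = -53553)
N(W) = -53 + W (N(W) = W - 53 = -53 + W)
-377204/((d + N(511)) - 232259) = -377204/((-53553 + (-53 + 511)) - 232259) = -377204/((-53553 + 458) - 232259) = -377204/(-53095 - 232259) = -377204/(-285354) = -377204*(-1/285354) = 188602/142677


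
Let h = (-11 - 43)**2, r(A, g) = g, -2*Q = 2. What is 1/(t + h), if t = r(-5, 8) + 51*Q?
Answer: 1/2873 ≈ 0.00034807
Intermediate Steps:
Q = -1 (Q = -1/2*2 = -1)
t = -43 (t = 8 + 51*(-1) = 8 - 51 = -43)
h = 2916 (h = (-54)**2 = 2916)
1/(t + h) = 1/(-43 + 2916) = 1/2873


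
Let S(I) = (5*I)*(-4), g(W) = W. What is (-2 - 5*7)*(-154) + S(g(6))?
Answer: 5578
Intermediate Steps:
S(I) = -20*I
(-2 - 5*7)*(-154) + S(g(6)) = (-2 - 5*7)*(-154) - 20*6 = (-2 - 35)*(-154) - 120 = -37*(-154) - 120 = 5698 - 120 = 5578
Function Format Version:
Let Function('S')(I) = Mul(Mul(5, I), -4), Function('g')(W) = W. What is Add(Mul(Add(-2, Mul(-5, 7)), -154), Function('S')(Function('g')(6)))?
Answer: 5578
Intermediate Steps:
Function('S')(I) = Mul(-20, I)
Add(Mul(Add(-2, Mul(-5, 7)), -154), Function('S')(Function('g')(6))) = Add(Mul(Add(-2, Mul(-5, 7)), -154), Mul(-20, 6)) = Add(Mul(Add(-2, -35), -154), -120) = Add(Mul(-37, -154), -120) = Add(5698, -120) = 5578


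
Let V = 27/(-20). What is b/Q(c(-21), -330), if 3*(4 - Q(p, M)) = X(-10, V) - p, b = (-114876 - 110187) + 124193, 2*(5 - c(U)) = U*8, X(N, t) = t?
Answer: -6052200/2047 ≈ -2956.6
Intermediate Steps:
V = -27/20 (V = 27*(-1/20) = -27/20 ≈ -1.3500)
c(U) = 5 - 4*U (c(U) = 5 - U*8/2 = 5 - 4*U)
b = -100870 (b = -225063 + 124193 = -100870)
Q(p, M) = 89/20 + p/3 (Q(p, M) = 4 - (-27/20 - p)/3 = 4 + (9/20 + p/3) = 89/20 + p/3)
b/Q(c(-21), -330) = -100870/(89/20 + (5 - 4*(-21))/3) = -100870/(89/20 + (5 + 84)/3) = -100870/(89/20 + (⅓)*89) = -100870/(89/20 + 89/3) = -100870/2047/60 = -100870*60/2047 = -6052200/2047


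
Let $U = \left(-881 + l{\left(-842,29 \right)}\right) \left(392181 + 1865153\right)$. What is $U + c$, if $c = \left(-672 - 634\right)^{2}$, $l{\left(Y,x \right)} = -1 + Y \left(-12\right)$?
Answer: $20818839784$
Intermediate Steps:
$l{\left(Y,x \right)} = -1 - 12 Y$
$U = 20817134148$ ($U = \left(-881 - -10103\right) \left(392181 + 1865153\right) = \left(-881 + \left(-1 + 10104\right)\right) 2257334 = \left(-881 + 10103\right) 2257334 = 9222 \cdot 2257334 = 20817134148$)
$c = 1705636$ ($c = \left(-1306\right)^{2} = 1705636$)
$U + c = 20817134148 + 1705636 = 20818839784$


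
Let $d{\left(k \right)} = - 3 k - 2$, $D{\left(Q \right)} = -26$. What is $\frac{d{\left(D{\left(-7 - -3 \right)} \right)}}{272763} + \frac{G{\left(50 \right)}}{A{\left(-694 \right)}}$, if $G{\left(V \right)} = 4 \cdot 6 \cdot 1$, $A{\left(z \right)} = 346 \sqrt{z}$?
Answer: $\frac{76}{272763} - \frac{6 i \sqrt{694}}{60031} \approx 0.00027863 - 0.002633 i$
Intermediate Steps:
$d{\left(k \right)} = -2 - 3 k$
$G{\left(V \right)} = 24$ ($G{\left(V \right)} = 24 \cdot 1 = 24$)
$\frac{d{\left(D{\left(-7 - -3 \right)} \right)}}{272763} + \frac{G{\left(50 \right)}}{A{\left(-694 \right)}} = \frac{-2 - -78}{272763} + \frac{24}{346 \sqrt{-694}} = \left(-2 + 78\right) \frac{1}{272763} + \frac{24}{346 i \sqrt{694}} = 76 \cdot \frac{1}{272763} + \frac{24}{346 i \sqrt{694}} = \frac{76}{272763} + 24 \left(- \frac{i \sqrt{694}}{240124}\right) = \frac{76}{272763} - \frac{6 i \sqrt{694}}{60031}$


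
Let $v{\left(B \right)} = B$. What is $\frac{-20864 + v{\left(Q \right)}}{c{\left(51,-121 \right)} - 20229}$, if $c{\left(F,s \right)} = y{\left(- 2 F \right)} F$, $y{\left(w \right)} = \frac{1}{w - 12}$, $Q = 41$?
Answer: $\frac{791274}{768719} \approx 1.0293$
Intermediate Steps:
$y{\left(w \right)} = \frac{1}{-12 + w}$
$c{\left(F,s \right)} = \frac{F}{-12 - 2 F}$
$\frac{-20864 + v{\left(Q \right)}}{c{\left(51,-121 \right)} - 20229} = \frac{-20864 + 41}{\left(-1\right) 51 \frac{1}{12 + 2 \cdot 51} - 20229} = - \frac{20823}{\left(-1\right) 51 \frac{1}{12 + 102} - 20229} = - \frac{20823}{\left(-1\right) 51 \cdot \frac{1}{114} - 20229} = - \frac{20823}{- \frac{17}{38} - 20229} = - \frac{20823}{- \frac{768719}{38}} = \left(-20823\right) \left(- \frac{38}{768719}\right) = \frac{791274}{768719}$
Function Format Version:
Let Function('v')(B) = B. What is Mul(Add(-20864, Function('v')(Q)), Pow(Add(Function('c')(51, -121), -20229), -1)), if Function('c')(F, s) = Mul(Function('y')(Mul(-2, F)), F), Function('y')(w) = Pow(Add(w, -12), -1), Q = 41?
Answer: Rational(791274, 768719) ≈ 1.0293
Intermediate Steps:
Function('y')(w) = Pow(Add(-12, w), -1)
Function('c')(F, s) = Mul(F, Pow(Add(-12, Mul(-2, F)), -1)) (Function('c')(F, s) = Mul(Pow(Add(-12, Mul(-2, F)), -1), F) = Mul(F, Pow(Add(-12, Mul(-2, F)), -1)))
Mul(Add(-20864, Function('v')(Q)), Pow(Add(Function('c')(51, -121), -20229), -1)) = Mul(Add(-20864, 41), Pow(Add(Mul(-1, 51, Pow(Add(12, Mul(2, 51)), -1)), -20229), -1)) = Mul(-20823, Pow(Add(Mul(-1, 51, Pow(Add(12, 102), -1)), -20229), -1)) = Mul(-20823, Pow(Add(Mul(-1, 51, Pow(114, -1)), -20229), -1)) = Mul(-20823, Pow(Add(Mul(-1, 51, Rational(1, 114)), -20229), -1)) = Mul(-20823, Pow(Add(Rational(-17, 38), -20229), -1)) = Mul(-20823, Pow(Rational(-768719, 38), -1)) = Mul(-20823, Rational(-38, 768719)) = Rational(791274, 768719)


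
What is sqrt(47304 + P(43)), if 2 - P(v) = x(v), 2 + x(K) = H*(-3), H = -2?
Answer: sqrt(47302) ≈ 217.49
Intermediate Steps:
x(K) = 4 (x(K) = -2 - 2*(-3) = -2 + 6 = 4)
P(v) = -2 (P(v) = 2 - 1*4 = 2 - 4 = -2)
sqrt(47304 + P(43)) = sqrt(47304 - 2) = sqrt(47302)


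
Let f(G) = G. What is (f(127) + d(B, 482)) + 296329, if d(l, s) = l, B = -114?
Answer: 296342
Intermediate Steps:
(f(127) + d(B, 482)) + 296329 = (127 - 114) + 296329 = 13 + 296329 = 296342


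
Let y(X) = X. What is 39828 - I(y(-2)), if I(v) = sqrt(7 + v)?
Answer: 39828 - sqrt(5) ≈ 39826.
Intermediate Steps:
39828 - I(y(-2)) = 39828 - sqrt(7 - 2) = 39828 - sqrt(5)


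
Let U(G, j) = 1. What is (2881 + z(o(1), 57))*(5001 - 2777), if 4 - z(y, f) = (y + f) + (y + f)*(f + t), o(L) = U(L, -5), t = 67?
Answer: -9707760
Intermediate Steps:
o(L) = 1
z(y, f) = 4 - f - y - (67 + f)*(f + y) (z(y, f) = 4 - ((y + f) + (y + f)*(f + 67)) = 4 - ((f + y) + (f + y)*(67 + f)) = 4 - ((f + y) + (67 + f)*(f + y)) = 4 - (f + y + (67 + f)*(f + y)) = 4 + (-f - y - (67 + f)*(f + y)) = 4 - f - y - (67 + f)*(f + y))
(2881 + z(o(1), 57))*(5001 - 2777) = (2881 + (4 - 1*57² - 68*57 - 68*1 - 1*57*1))*(5001 - 2777) = (2881 + (4 - 1*3249 - 3876 - 68 - 57))*2224 = (2881 + (4 - 3249 - 3876 - 68 - 57))*2224 = (2881 - 7246)*2224 = -4365*2224 = -9707760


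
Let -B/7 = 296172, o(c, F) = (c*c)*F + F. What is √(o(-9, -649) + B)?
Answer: I*√2126422 ≈ 1458.2*I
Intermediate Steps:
o(c, F) = F + F*c² (o(c, F) = c²*F + F = F*c² + F = F + F*c²)
B = -2073204 (B = -7*296172 = -2073204)
√(o(-9, -649) + B) = √(-649*(1 + (-9)²) - 2073204) = √(-649*(1 + 81) - 2073204) = √(-649*82 - 2073204) = √(-53218 - 2073204) = √(-2126422) = I*√2126422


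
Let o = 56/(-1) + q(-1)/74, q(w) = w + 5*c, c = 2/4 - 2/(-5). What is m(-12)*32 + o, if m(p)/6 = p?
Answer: -349273/148 ≈ -2360.0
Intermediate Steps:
m(p) = 6*p
c = 9/10 (c = 2*(1/4) - 2*(-1/5) = 1/2 + 2/5 = 9/10 ≈ 0.90000)
q(w) = 9/2 + w (q(w) = w + 5*(9/10) = w + 9/2 = 9/2 + w)
o = -8281/148 (o = 56/(-1) + (9/2 - 1)/74 = 56*(-1) + (7/2)*(1/74) = -56 + 7/148 = -8281/148 ≈ -55.953)
m(-12)*32 + o = (6*(-12))*32 - 8281/148 = -72*32 - 8281/148 = -2304 - 8281/148 = -349273/148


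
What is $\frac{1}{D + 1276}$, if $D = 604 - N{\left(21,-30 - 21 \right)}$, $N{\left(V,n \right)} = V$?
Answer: $\frac{1}{1859} \approx 0.00053792$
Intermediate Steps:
$D = 583$ ($D = 604 - 21 = 583$)
$\frac{1}{D + 1276} = \frac{1}{583 + 1276} = \frac{1}{1859}$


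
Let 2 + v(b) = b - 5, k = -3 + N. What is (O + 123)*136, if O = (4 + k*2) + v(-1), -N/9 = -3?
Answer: 22712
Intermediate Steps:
N = 27 (N = -9*(-3) = 27)
k = 24 (k = -3 + 27 = 24)
v(b) = -7 + b (v(b) = -2 + (b - 5) = -2 + (-5 + b) = -7 + b)
O = 44 (O = (4 + 24*2) + (-7 - 1) = (4 + 48) - 8 = 52 - 8 = 44)
(O + 123)*136 = (44 + 123)*136 = 167*136 = 22712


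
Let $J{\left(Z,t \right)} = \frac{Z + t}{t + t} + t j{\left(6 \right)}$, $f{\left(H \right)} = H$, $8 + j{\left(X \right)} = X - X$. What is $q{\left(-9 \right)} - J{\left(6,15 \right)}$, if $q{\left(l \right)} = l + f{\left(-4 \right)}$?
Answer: $\frac{1063}{10} \approx 106.3$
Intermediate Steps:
$j{\left(X \right)} = -8$ ($j{\left(X \right)} = -8 + \left(X - X\right) = -8 + 0 = -8$)
$J{\left(Z,t \right)} = - 8 t + \frac{Z + t}{2 t}$ ($J{\left(Z,t \right)} = \frac{Z + t}{t + t} + t \left(-8\right) = \frac{Z + t}{2 t} - 8 t = - 8 t + \frac{Z + t}{2 t}$)
$q{\left(l \right)} = -4 + l$ ($q{\left(l \right)} = l - 4 = -4 + l$)
$q{\left(-9 \right)} - J{\left(6,15 \right)} = \left(-4 - 9\right) - \frac{6 + 15 \left(1 - 240\right)}{2 \cdot 15} = -13 - \frac{1}{2} \cdot \frac{1}{15} \left(6 + 15 \left(1 - 240\right)\right) = -13 - \frac{1}{2} \cdot \frac{1}{15} \left(6 + 15 \left(-239\right)\right) = -13 - \frac{1}{2} \cdot \frac{1}{15} \left(6 - 3585\right) = -13 - \frac{1}{2} \cdot \frac{1}{15} \left(-3579\right) = -13 - - \frac{1193}{10} = -13 + \frac{1193}{10} = \frac{1063}{10}$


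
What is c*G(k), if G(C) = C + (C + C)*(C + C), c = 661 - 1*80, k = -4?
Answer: 34860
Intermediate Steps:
c = 581 (c = 661 - 80 = 581)
G(C) = C + 4*C**2 (G(C) = C + (2*C)*(2*C) = C + 4*C**2)
c*G(k) = 581*(-4*(1 + 4*(-4))) = 581*(-4*(1 - 16)) = 581*(-4*(-15)) = 581*60 = 34860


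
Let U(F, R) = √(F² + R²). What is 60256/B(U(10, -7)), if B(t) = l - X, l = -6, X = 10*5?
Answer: -1076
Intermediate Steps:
X = 50
B(t) = -56 (B(t) = -6 - 1*50 = -6 - 50 = -56)
60256/B(U(10, -7)) = 60256/(-56) = 60256*(-1/56) = -1076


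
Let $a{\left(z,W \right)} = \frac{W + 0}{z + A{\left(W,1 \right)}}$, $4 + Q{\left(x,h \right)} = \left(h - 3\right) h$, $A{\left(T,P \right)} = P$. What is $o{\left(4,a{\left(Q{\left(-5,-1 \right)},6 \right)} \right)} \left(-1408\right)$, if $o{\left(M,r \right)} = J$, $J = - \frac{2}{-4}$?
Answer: $-704$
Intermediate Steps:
$Q{\left(x,h \right)} = -4 + h \left(-3 + h\right)$ ($Q{\left(x,h \right)} = -4 + \left(h - 3\right) h = -4 + \left(-3 + h\right) h = -4 + h \left(-3 + h\right)$)
$a{\left(z,W \right)} = \frac{W}{1 + z}$ ($a{\left(z,W \right)} = \frac{W + 0}{z + 1} = \frac{W}{1 + z}$)
$J = \frac{1}{2}$ ($J = \left(-2\right) \left(- \frac{1}{4}\right) = \frac{1}{2} \approx 0.5$)
$o{\left(M,r \right)} = \frac{1}{2}$
$o{\left(4,a{\left(Q{\left(-5,-1 \right)},6 \right)} \right)} \left(-1408\right) = \frac{1}{2} \left(-1408\right) = -704$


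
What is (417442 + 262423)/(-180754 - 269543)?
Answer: -679865/450297 ≈ -1.5098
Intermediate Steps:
(417442 + 262423)/(-180754 - 269543) = 679865/(-450297) = 679865*(-1/450297) = -679865/450297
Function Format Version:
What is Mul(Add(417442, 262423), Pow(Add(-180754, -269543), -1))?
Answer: Rational(-679865, 450297) ≈ -1.5098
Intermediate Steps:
Mul(Add(417442, 262423), Pow(Add(-180754, -269543), -1)) = Mul(679865, Pow(-450297, -1)) = Mul(679865, Rational(-1, 450297)) = Rational(-679865, 450297)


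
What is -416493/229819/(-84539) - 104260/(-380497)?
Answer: 22261444461491/81236813799947 ≈ 0.27403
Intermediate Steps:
-416493/229819/(-84539) - 104260/(-380497) = -416493*1/229819*(-1/84539) - 104260*(-1/380497) = -416493/229819*(-1/84539) + 8020/29269 = 59499/2775524063 + 8020/29269 = 22261444461491/81236813799947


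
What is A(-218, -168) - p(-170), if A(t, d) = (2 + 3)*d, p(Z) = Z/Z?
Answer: -841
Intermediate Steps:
p(Z) = 1
A(t, d) = 5*d
A(-218, -168) - p(-170) = 5*(-168) - 1*1 = -840 - 1 = -841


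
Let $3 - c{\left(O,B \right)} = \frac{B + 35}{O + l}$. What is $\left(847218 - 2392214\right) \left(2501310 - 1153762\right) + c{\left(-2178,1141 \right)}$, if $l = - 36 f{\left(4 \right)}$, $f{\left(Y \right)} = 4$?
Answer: $- \frac{805717076414339}{387} \approx -2.082 \cdot 10^{12}$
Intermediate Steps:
$l = -144$ ($l = \left(-36\right) 4 = -144$)
$c{\left(O,B \right)} = 3 - \frac{35 + B}{-144 + O}$ ($c{\left(O,B \right)} = 3 - \frac{B + 35}{O - 144} = 3 - \frac{35 + B}{-144 + O}$)
$\left(847218 - 2392214\right) \left(2501310 - 1153762\right) + c{\left(-2178,1141 \right)} = \left(847218 - 2392214\right) \left(2501310 - 1153762\right) + \frac{-467 - 1141 + 3 \left(-2178\right)}{-144 - 2178} = \left(-1544996\right) 1347548 + \frac{-467 - 1141 - 6534}{-2322} = -2081956269808 - - \frac{1357}{387} = -2081956269808 + \frac{1357}{387} = - \frac{805717076414339}{387}$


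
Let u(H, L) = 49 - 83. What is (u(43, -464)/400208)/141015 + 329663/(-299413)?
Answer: -547195310976253/496984464606840 ≈ -1.1010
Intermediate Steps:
u(H, L) = -34
(u(43, -464)/400208)/141015 + 329663/(-299413) = -34/400208/141015 + 329663/(-299413) = -34*1/400208*(1/141015) + 329663*(-1/299413) = -17/200104*1/141015 - 329663/299413 = -1/1659862680 - 329663/299413 = -547195310976253/496984464606840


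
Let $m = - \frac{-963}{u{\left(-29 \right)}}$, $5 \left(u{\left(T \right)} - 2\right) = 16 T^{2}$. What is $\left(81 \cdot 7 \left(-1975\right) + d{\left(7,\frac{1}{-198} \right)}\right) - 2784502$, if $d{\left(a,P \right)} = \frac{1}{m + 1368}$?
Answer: $- \frac{71942312299615}{18426303} \approx -3.9043 \cdot 10^{6}$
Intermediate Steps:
$u{\left(T \right)} = 2 + \frac{16 T^{2}}{5}$
$m = \frac{4815}{13466}$ ($m = - \frac{-963}{2 + \frac{16 \left(-29\right)^{2}}{5}} = - \frac{-963}{2 + \frac{16}{5} \cdot 841} = - \frac{-963}{2 + \frac{13456}{5}} = - \frac{-963}{\frac{13466}{5}} = - \frac{\left(-963\right) 5}{13466} = \left(-1\right) \left(- \frac{4815}{13466}\right) = \frac{4815}{13466} \approx 0.35757$)
$d{\left(a,P \right)} = \frac{13466}{18426303}$ ($d{\left(a,P \right)} = \frac{1}{\frac{4815}{13466} + 1368} = \frac{1}{\frac{18426303}{13466}} = \frac{13466}{18426303}$)
$\left(81 \cdot 7 \left(-1975\right) + d{\left(7,\frac{1}{-198} \right)}\right) - 2784502 = \left(81 \cdot 7 \left(-1975\right) + \frac{13466}{18426303}\right) - 2784502 = \left(567 \left(-1975\right) + \frac{13466}{18426303}\right) - 2784502 = \left(-1119825 + \frac{13466}{18426303}\right) - 2784502 = - \frac{20634234743509}{18426303} - 2784502 = - \frac{71942312299615}{18426303}$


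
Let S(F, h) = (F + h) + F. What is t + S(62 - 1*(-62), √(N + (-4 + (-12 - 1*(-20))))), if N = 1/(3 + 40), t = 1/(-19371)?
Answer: 4804007/19371 + √7439/43 ≈ 250.01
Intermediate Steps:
t = -1/19371 ≈ -5.1624e-5
N = 1/43 ≈ 0.023256
S(F, h) = h + 2*F
t + S(62 - 1*(-62), √(N + (-4 + (-12 - 1*(-20))))) = -1/19371 + (√(1/43 + (-4 + (-12 - 1*(-20)))) + 2*(62 - 1*(-62))) = -1/19371 + (√(1/43 + (-4 + (-12 + 20))) + 2*(62 + 62)) = -1/19371 + (√(1/43 + (-4 + 8)) + 2*124) = -1/19371 + (√(1/43 + 4) + 248) = -1/19371 + (√(173/43) + 248) = -1/19371 + (√7439/43 + 248) = -1/19371 + (248 + √7439/43) = 4804007/19371 + √7439/43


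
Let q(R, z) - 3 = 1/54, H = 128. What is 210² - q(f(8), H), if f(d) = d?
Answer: 2381237/54 ≈ 44097.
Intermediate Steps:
q(R, z) = 163/54 (q(R, z) = 3 + 1/54 = 163/54)
210² - q(f(8), H) = 210² - 1*163/54 = 44100 - 163/54 = 2381237/54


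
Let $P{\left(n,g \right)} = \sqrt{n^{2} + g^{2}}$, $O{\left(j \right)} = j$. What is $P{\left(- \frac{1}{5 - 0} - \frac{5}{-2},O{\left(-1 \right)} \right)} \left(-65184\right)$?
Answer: $- \frac{32592 \sqrt{629}}{5} \approx -1.6348 \cdot 10^{5}$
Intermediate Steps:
$P{\left(n,g \right)} = \sqrt{g^{2} + n^{2}}$
$P{\left(- \frac{1}{5 - 0} - \frac{5}{-2},O{\left(-1 \right)} \right)} \left(-65184\right) = \sqrt{\left(-1\right)^{2} + \left(- \frac{1}{5 - 0} - \frac{5}{-2}\right)^{2}} \left(-65184\right) = \sqrt{1 + \left(- \frac{1}{5 + 0} - - \frac{5}{2}\right)^{2}} \left(-65184\right) = \sqrt{1 + \left(- \frac{1}{5} + \frac{5}{2}\right)^{2}} \left(-65184\right) = \sqrt{1 + \left(\frac{23}{10}\right)^{2}} \left(-65184\right) = \sqrt{1 + \frac{529}{100}} \left(-65184\right) = \sqrt{\frac{629}{100}} \left(-65184\right) = \frac{\sqrt{629}}{10} \left(-65184\right) = - \frac{32592 \sqrt{629}}{5}$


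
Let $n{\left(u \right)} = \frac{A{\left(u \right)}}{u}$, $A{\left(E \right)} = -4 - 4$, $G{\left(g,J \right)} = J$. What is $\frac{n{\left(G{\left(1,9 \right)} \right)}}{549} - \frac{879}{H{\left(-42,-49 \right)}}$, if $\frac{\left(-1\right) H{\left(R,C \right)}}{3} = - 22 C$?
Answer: $\frac{1439089}{5326398} \approx 0.27018$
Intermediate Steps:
$A{\left(E \right)} = -8$ ($A{\left(E \right)} = -4 - 4 = -8$)
$H{\left(R,C \right)} = 66 C$ ($H{\left(R,C \right)} = - 3 \left(- 22 C\right) = 66 C$)
$n{\left(u \right)} = - \frac{8}{u}$
$\frac{n{\left(G{\left(1,9 \right)} \right)}}{549} - \frac{879}{H{\left(-42,-49 \right)}} = \frac{\left(-8\right) \frac{1}{9}}{549} - \frac{879}{66 \left(-49\right)} = \left(-8\right) \frac{1}{9} \cdot \frac{1}{549} - \frac{879}{-3234} = \left(- \frac{8}{9}\right) \frac{1}{549} - - \frac{293}{1078} = - \frac{8}{4941} + \frac{293}{1078} = \frac{1439089}{5326398}$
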